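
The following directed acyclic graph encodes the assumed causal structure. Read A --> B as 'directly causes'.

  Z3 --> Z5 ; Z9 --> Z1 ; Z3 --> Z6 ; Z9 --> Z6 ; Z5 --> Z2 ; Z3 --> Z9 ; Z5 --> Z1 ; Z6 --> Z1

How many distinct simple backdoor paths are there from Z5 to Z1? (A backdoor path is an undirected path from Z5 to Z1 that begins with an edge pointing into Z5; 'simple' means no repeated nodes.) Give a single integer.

4

A backdoor path from Z5 to Z1 is any simple undirected path whose first edge points into Z5 (i.e. leaves Z5 via a parent).
Parents of Z5: {Z3}.
Enumerating:
  P1: Z5 <- Z3 -> Z9 -> Z6 -> Z1
  P2: Z5 <- Z3 -> Z9 -> Z1
  P3: Z5 <- Z3 -> Z6 <- Z9 -> Z1
  P4: Z5 <- Z3 -> Z6 -> Z1
That exhausts the simple backdoor paths. Count: 4.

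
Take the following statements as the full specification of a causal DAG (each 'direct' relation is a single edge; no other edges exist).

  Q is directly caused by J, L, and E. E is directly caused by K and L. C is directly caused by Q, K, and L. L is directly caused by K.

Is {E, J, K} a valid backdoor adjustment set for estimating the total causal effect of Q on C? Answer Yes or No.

Backdoor paths from Q to C (paths whose first edge points into Q):
  P1: Q <- L <- K -> C
  P2: Q <- L -> E <- K -> C
  P3: Q <- L -> C
  P4: Q <- E <- K -> L -> C
  P5: Q <- E <- K -> C
  P6: Q <- E <- L <- K -> C
  P7: Q <- E <- L -> C
Condition 1 (no descendant of Q in the set): holds — descendants of Q are {C}; none are in {E, J, K}.
Condition 2 (every backdoor path blocked by {E, J, K}):
  P1: blocked at fork node K ∈ conditioning set.
  P2: blocked at fork node K ∈ conditioning set.
  P3: open — no interior node is in the conditioning set.
  P4: blocked at chain node E ∈ conditioning set.
  P5: blocked at chain node E ∈ conditioning set.
  P6: blocked at chain node E ∈ conditioning set.
  P7: blocked at chain node E ∈ conditioning set.
{E, J, K} does not satisfy the backdoor criterion.

No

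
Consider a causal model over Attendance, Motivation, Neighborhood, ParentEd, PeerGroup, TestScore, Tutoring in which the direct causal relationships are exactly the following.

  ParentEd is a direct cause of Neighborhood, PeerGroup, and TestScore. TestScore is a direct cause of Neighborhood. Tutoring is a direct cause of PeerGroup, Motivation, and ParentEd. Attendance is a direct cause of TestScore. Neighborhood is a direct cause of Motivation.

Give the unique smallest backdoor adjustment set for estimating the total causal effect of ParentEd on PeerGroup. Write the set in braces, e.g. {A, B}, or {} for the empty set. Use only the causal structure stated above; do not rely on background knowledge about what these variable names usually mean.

Variables eligible for adjustment (non-descendants of ParentEd, excluding ParentEd and PeerGroup): {Attendance, Tutoring}.
Backdoor paths from ParentEd to PeerGroup:
  P1: ParentEd <- Tutoring -> PeerGroup
The empty set is not sufficient: P1 (ParentEd <- Tutoring -> PeerGroup) has no collider blocking it and no conditioned non-collider, so it is open.
Try {Tutoring}:
  P1: blocked at fork node Tutoring ∈ conditioning set.
{Tutoring} contains no descendant of ParentEd and blocks every backdoor path.
No other singleton works — e.g. {Attendance} leaves P1 open — so {Tutoring} is the unique smallest valid adjustment set.

{Tutoring}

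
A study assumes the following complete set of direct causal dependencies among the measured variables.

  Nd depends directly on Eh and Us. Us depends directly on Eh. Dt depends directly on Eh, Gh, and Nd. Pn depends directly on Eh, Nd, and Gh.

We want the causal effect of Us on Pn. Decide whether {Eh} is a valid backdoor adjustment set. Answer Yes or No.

Yes

Backdoor paths from Us to Pn (paths whose first edge points into Us):
  P1: Us <- Eh -> Nd -> Dt <- Gh -> Pn
  P2: Us <- Eh -> Nd -> Pn
  P3: Us <- Eh -> Dt <- Nd -> Pn
  P4: Us <- Eh -> Dt <- Gh -> Pn
  P5: Us <- Eh -> Pn
Condition 1 (no descendant of Us in the set): holds — descendants of Us are {Dt, Nd, Pn}; none are in {Eh}.
Condition 2 (every backdoor path blocked by {Eh}):
  P1: blocked at fork node Eh ∈ conditioning set.
  P2: blocked at fork node Eh ∈ conditioning set.
  P3: blocked at fork node Eh ∈ conditioning set.
  P4: blocked at fork node Eh ∈ conditioning set.
  P5: blocked at fork node Eh ∈ conditioning set.
{Eh} satisfies the backdoor criterion.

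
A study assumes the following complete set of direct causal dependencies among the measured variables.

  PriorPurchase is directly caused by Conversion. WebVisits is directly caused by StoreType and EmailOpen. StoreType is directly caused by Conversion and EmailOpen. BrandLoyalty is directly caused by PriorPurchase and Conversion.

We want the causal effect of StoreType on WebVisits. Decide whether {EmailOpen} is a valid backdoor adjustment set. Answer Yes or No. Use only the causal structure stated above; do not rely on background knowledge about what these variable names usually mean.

Yes

Backdoor paths from StoreType to WebVisits (paths whose first edge points into StoreType):
  P1: StoreType <- EmailOpen -> WebVisits
Condition 1 (no descendant of StoreType in the set): holds — descendants of StoreType are {WebVisits}; none are in {EmailOpen}.
Condition 2 (every backdoor path blocked by {EmailOpen}):
  P1: blocked at fork node EmailOpen ∈ conditioning set.
{EmailOpen} satisfies the backdoor criterion.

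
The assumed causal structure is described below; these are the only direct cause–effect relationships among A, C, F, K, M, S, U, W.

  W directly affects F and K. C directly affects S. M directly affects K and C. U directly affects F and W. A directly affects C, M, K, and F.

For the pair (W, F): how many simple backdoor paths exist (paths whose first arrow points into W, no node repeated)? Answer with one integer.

A backdoor path from W to F is any simple undirected path whose first edge points into W (i.e. leaves W via a parent).
Parents of W: {U}.
Enumerating:
  P1: W <- U -> F
That exhausts the simple backdoor paths. Count: 1.

1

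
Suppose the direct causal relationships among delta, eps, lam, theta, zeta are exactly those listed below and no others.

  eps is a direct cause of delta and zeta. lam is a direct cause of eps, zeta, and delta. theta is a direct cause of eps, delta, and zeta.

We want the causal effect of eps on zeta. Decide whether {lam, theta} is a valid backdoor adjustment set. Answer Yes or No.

Backdoor paths from eps to zeta (paths whose first edge points into eps):
  P1: eps <- lam -> delta <- theta -> zeta
  P2: eps <- lam -> zeta
  P3: eps <- theta -> delta <- lam -> zeta
  P4: eps <- theta -> zeta
Condition 1 (no descendant of eps in the set): holds — descendants of eps are {delta, zeta}; none are in {lam, theta}.
Condition 2 (every backdoor path blocked by {lam, theta}):
  P1: blocked at fork node lam ∈ conditioning set.
  P2: blocked at fork node lam ∈ conditioning set.
  P3: blocked at fork node theta ∈ conditioning set.
  P4: blocked at fork node theta ∈ conditioning set.
{lam, theta} satisfies the backdoor criterion.

Yes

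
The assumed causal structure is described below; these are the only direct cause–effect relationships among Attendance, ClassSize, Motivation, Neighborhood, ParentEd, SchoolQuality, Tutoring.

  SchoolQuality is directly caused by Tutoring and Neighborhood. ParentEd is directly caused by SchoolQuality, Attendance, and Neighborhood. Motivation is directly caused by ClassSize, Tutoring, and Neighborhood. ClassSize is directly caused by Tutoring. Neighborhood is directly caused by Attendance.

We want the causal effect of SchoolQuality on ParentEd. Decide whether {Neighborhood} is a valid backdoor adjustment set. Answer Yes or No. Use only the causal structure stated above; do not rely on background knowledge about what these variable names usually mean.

Yes

Backdoor paths from SchoolQuality to ParentEd (paths whose first edge points into SchoolQuality):
  P1: SchoolQuality <- Tutoring -> ClassSize -> Motivation <- Neighborhood <- Attendance -> ParentEd
  P2: SchoolQuality <- Tutoring -> ClassSize -> Motivation <- Neighborhood -> ParentEd
  P3: SchoolQuality <- Tutoring -> Motivation <- Neighborhood <- Attendance -> ParentEd
  P4: SchoolQuality <- Tutoring -> Motivation <- Neighborhood -> ParentEd
  P5: SchoolQuality <- Neighborhood <- Attendance -> ParentEd
  P6: SchoolQuality <- Neighborhood -> ParentEd
Condition 1 (no descendant of SchoolQuality in the set): holds — descendants of SchoolQuality are {ParentEd}; none are in {Neighborhood}.
Condition 2 (every backdoor path blocked by {Neighborhood}):
  P1: blocked at collider Motivation (neither it nor any descendant is in the conditioning set).
  P2: blocked at collider Motivation (neither it nor any descendant is in the conditioning set).
  P3: blocked at collider Motivation (neither it nor any descendant is in the conditioning set).
  P4: blocked at collider Motivation (neither it nor any descendant is in the conditioning set).
  P5: blocked at chain node Neighborhood ∈ conditioning set.
  P6: blocked at fork node Neighborhood ∈ conditioning set.
{Neighborhood} satisfies the backdoor criterion.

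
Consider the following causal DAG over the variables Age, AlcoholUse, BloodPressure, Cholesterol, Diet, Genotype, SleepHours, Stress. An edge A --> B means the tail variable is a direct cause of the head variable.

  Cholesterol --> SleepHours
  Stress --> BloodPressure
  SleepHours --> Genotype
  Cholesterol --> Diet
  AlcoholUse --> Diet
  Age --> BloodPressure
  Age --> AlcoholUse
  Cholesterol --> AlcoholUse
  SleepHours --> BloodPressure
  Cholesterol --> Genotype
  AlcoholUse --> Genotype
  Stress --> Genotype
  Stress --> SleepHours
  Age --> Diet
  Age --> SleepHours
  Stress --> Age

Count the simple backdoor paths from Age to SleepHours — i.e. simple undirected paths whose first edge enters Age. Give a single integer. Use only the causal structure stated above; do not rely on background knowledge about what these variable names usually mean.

6

A backdoor path from Age to SleepHours is any simple undirected path whose first edge points into Age (i.e. leaves Age via a parent).
Parents of Age: {Stress}.
Enumerating:
  P1: Age <- Stress -> SleepHours
  P2: Age <- Stress -> BloodPressure <- SleepHours
  P3: Age <- Stress -> Genotype <- Cholesterol -> SleepHours
  P4: Age <- Stress -> Genotype <- AlcoholUse <- Cholesterol -> SleepHours
  P5: Age <- Stress -> Genotype <- AlcoholUse -> Diet <- Cholesterol -> SleepHours
  P6: Age <- Stress -> Genotype <- SleepHours
That exhausts the simple backdoor paths. Count: 6.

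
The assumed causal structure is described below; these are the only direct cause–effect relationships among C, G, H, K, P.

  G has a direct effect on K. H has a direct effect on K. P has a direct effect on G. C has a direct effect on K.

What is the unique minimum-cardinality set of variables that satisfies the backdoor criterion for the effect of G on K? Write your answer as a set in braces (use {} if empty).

{}

Variables eligible for adjustment (non-descendants of G, excluding G and K): {C, H, P}.
Backdoor paths from G to K:
  (none)
With no backdoor paths the empty set already satisfies the criterion, and it is trivially minimal.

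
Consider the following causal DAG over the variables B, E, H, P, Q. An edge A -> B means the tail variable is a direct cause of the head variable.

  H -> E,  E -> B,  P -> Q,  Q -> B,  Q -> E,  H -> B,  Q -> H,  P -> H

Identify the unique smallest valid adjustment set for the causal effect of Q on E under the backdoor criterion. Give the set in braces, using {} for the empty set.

{P}

Variables eligible for adjustment (non-descendants of Q, excluding Q and E): {P}.
Backdoor paths from Q to E:
  P1: Q <- P -> H -> E
  P2: Q <- P -> H -> B <- E
The empty set is not sufficient: P1 (Q <- P -> H -> E) has no collider blocking it and no conditioned non-collider, so it is open.
Try {P}:
  P1: blocked at fork node P ∈ conditioning set.
  P2: blocked at fork node P ∈ conditioning set.
{P} contains no descendant of Q and blocks every backdoor path.
{P} is the unique smallest valid adjustment set.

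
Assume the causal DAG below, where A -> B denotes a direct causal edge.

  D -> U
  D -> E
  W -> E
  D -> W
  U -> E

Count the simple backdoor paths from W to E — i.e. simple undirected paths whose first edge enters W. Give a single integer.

A backdoor path from W to E is any simple undirected path whose first edge points into W (i.e. leaves W via a parent).
Parents of W: {D}.
Enumerating:
  P1: W <- D -> U -> E
  P2: W <- D -> E
That exhausts the simple backdoor paths. Count: 2.

2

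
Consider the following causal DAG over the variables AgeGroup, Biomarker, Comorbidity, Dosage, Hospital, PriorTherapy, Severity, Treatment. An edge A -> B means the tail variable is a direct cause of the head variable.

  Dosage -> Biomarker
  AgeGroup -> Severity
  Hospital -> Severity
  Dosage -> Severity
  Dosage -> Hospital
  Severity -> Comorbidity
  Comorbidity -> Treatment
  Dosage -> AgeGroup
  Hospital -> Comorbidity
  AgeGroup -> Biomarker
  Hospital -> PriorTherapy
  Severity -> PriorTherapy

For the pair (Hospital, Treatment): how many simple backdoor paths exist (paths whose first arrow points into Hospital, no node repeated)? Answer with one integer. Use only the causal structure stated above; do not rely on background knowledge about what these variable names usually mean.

A backdoor path from Hospital to Treatment is any simple undirected path whose first edge points into Hospital (i.e. leaves Hospital via a parent).
Parents of Hospital: {Dosage}.
Enumerating:
  P1: Hospital <- Dosage -> AgeGroup -> Severity -> Comorbidity -> Treatment
  P2: Hospital <- Dosage -> Severity -> Comorbidity -> Treatment
  P3: Hospital <- Dosage -> Biomarker <- AgeGroup -> Severity -> Comorbidity -> Treatment
That exhausts the simple backdoor paths. Count: 3.

3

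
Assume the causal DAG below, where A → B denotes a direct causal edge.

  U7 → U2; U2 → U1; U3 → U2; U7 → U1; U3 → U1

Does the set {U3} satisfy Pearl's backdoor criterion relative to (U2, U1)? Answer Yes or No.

No

Backdoor paths from U2 to U1 (paths whose first edge points into U2):
  P1: U2 <- U7 -> U1
  P2: U2 <- U3 -> U1
Condition 1 (no descendant of U2 in the set): holds — descendants of U2 are {U1}; none are in {U3}.
Condition 2 (every backdoor path blocked by {U3}):
  P1: open — no interior node is in the conditioning set.
  P2: blocked at fork node U3 ∈ conditioning set.
{U3} does not satisfy the backdoor criterion.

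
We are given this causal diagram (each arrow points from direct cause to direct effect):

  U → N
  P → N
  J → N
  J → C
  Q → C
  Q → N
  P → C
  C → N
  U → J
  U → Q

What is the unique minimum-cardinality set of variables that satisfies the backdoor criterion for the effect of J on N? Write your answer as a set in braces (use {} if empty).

{U}

Variables eligible for adjustment (non-descendants of J, excluding J and N): {P, Q, U}.
Backdoor paths from J to N:
  P1: J <- U -> Q -> C <- P -> N
  P2: J <- U -> Q -> C -> N
  P3: J <- U -> Q -> N
  P4: J <- U -> N
The empty set is not sufficient: P2 (J <- U -> Q -> C -> N) has no collider blocking it and no conditioned non-collider, so it is open.
Try {U}:
  P1: blocked at fork node U ∈ conditioning set.
  P2: blocked at fork node U ∈ conditioning set.
  P3: blocked at fork node U ∈ conditioning set.
  P4: blocked at fork node U ∈ conditioning set.
{U} contains no descendant of J and blocks every backdoor path.
No other singleton works — e.g. {Q} leaves P4 open — so {U} is the unique smallest valid adjustment set.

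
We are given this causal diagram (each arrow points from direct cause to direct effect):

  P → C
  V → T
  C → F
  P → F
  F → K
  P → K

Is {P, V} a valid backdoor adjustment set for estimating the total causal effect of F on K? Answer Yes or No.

Yes

Backdoor paths from F to K (paths whose first edge points into F):
  P1: F <- P -> K
  P2: F <- C <- P -> K
Condition 1 (no descendant of F in the set): holds — descendants of F are {K}; none are in {P, V}.
Condition 2 (every backdoor path blocked by {P, V}):
  P1: blocked at fork node P ∈ conditioning set.
  P2: blocked at fork node P ∈ conditioning set.
{P, V} satisfies the backdoor criterion.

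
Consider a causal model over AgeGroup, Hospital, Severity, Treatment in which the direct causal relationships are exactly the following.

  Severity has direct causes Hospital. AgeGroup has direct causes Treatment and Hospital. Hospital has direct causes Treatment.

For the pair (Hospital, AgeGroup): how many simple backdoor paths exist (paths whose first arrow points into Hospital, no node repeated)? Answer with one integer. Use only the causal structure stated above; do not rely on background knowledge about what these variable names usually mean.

1

A backdoor path from Hospital to AgeGroup is any simple undirected path whose first edge points into Hospital (i.e. leaves Hospital via a parent).
Parents of Hospital: {Treatment}.
Enumerating:
  P1: Hospital <- Treatment -> AgeGroup
That exhausts the simple backdoor paths. Count: 1.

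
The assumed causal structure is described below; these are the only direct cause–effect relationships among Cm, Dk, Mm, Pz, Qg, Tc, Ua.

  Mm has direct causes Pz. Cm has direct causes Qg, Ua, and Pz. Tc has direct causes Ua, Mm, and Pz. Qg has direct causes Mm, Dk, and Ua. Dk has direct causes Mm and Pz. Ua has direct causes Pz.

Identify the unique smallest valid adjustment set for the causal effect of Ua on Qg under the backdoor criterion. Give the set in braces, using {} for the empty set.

{Pz}

Variables eligible for adjustment (non-descendants of Ua, excluding Ua and Qg): {Dk, Mm, Pz}.
Backdoor paths from Ua to Qg:
  P1: Ua <- Pz -> Mm -> Dk -> Qg
  P2: Ua <- Pz -> Mm -> Qg
  P3: Ua <- Pz -> Dk <- Mm -> Qg
  P4: Ua <- Pz -> Dk -> Qg
  P5: Ua <- Pz -> Tc <- Mm -> Dk -> Qg
  P6: Ua <- Pz -> Tc <- Mm -> Qg
  P7: Ua <- Pz -> Cm <- Qg
The empty set is not sufficient: P1 (Ua <- Pz -> Mm -> Dk -> Qg) has no collider blocking it and no conditioned non-collider, so it is open.
Try {Pz}:
  P1: blocked at fork node Pz ∈ conditioning set.
  P2: blocked at fork node Pz ∈ conditioning set.
  P3: blocked at fork node Pz ∈ conditioning set.
  P4: blocked at fork node Pz ∈ conditioning set.
  P5: blocked at fork node Pz ∈ conditioning set.
  P6: blocked at fork node Pz ∈ conditioning set.
  P7: blocked at fork node Pz ∈ conditioning set.
{Pz} contains no descendant of Ua and blocks every backdoor path.
No other singleton works — e.g. {Mm} leaves P4 open — so {Pz} is the unique smallest valid adjustment set.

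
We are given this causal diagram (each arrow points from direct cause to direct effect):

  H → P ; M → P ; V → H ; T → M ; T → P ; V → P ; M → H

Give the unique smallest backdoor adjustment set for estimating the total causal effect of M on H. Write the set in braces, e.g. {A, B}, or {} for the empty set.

{}

Variables eligible for adjustment (non-descendants of M, excluding M and H): {T, V}.
Backdoor paths from M to H:
  P1: M <- T -> P <- V -> H
  P2: M <- T -> P <- H
Each backdoor path contains an unconditioned collider, so every path is already blocked with the empty conditioning set:
  P1: blocked at collider P (neither it nor any descendant is in the conditioning set).
  P2: blocked at collider P (neither it nor any descendant is in the conditioning set).
The empty set is therefore the unique smallest valid set.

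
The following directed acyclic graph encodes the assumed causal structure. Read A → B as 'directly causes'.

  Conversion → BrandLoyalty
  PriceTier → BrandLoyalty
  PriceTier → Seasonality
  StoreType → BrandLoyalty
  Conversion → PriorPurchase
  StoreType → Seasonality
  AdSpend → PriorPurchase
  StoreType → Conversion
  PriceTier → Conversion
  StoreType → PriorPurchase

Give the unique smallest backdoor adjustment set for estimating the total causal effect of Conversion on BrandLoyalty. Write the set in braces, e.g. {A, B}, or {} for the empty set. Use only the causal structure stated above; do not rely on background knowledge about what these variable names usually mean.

{PriceTier, StoreType}

Variables eligible for adjustment (non-descendants of Conversion, excluding Conversion and BrandLoyalty): {AdSpend, PriceTier, Seasonality, StoreType}.
Backdoor paths from Conversion to BrandLoyalty:
  P1: Conversion <- PriceTier -> Seasonality <- StoreType -> BrandLoyalty
  P2: Conversion <- PriceTier -> BrandLoyalty
  P3: Conversion <- StoreType -> Seasonality <- PriceTier -> BrandLoyalty
  P4: Conversion <- StoreType -> BrandLoyalty
The empty set is not sufficient: P2 (Conversion <- PriceTier -> BrandLoyalty) has no collider blocking it and no conditioned non-collider, so it is open.
Try {PriceTier, StoreType}:
  P1: blocked at fork node PriceTier ∈ conditioning set.
  P2: blocked at fork node PriceTier ∈ conditioning set.
  P3: blocked at fork node StoreType ∈ conditioning set.
  P4: blocked at fork node StoreType ∈ conditioning set.
{PriceTier, StoreType} contains no descendant of Conversion and blocks every backdoor path.
Every element of {PriceTier, StoreType} is needed (dropping PriceTier leaves P2 open; dropping StoreType leaves P4 open), so no proper subset is valid.
Among all size-2 subsets of the eligible variables, only {PriceTier, StoreType} blocks every backdoor path, so it is the unique smallest valid adjustment set.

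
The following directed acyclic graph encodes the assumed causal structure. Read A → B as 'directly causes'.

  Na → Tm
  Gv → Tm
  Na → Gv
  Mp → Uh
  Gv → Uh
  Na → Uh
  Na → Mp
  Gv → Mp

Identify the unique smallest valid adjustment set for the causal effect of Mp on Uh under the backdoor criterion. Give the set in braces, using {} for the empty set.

{Gv, Na}

Variables eligible for adjustment (non-descendants of Mp, excluding Mp and Uh): {Gv, Na, Tm}.
Backdoor paths from Mp to Uh:
  P1: Mp <- Na -> Gv -> Uh
  P2: Mp <- Na -> Tm <- Gv -> Uh
  P3: Mp <- Na -> Uh
  P4: Mp <- Gv <- Na -> Uh
  P5: Mp <- Gv -> Tm <- Na -> Uh
  P6: Mp <- Gv -> Uh
The empty set is not sufficient: P1 (Mp <- Na -> Gv -> Uh) has no collider blocking it and no conditioned non-collider, so it is open.
Try {Gv, Na}:
  P1: blocked at fork node Na ∈ conditioning set.
  P2: blocked at fork node Na ∈ conditioning set.
  P3: blocked at fork node Na ∈ conditioning set.
  P4: blocked at chain node Gv ∈ conditioning set.
  P5: blocked at fork node Gv ∈ conditioning set.
  P6: blocked at fork node Gv ∈ conditioning set.
{Gv, Na} contains no descendant of Mp and blocks every backdoor path.
Every element of {Gv, Na} is needed (dropping Gv leaves P6 open; dropping Na leaves P3 open), so no proper subset is valid.
Among all size-2 subsets of the eligible variables, only {Gv, Na} blocks every backdoor path, so it is the unique smallest valid adjustment set.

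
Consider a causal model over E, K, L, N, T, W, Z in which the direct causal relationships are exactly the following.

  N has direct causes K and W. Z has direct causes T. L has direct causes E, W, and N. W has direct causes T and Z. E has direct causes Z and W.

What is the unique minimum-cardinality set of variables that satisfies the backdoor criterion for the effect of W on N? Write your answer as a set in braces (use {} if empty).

Variables eligible for adjustment (non-descendants of W, excluding W and N): {K, T, Z}.
Backdoor paths from W to N:
  P1: W <- T -> Z -> E -> L <- N
  P2: W <- Z -> E -> L <- N
Each backdoor path contains an unconditioned collider, so every path is already blocked with the empty conditioning set:
  P1: blocked at collider L (neither it nor any descendant is in the conditioning set).
  P2: blocked at collider L (neither it nor any descendant is in the conditioning set).
The empty set is therefore the unique smallest valid set.

{}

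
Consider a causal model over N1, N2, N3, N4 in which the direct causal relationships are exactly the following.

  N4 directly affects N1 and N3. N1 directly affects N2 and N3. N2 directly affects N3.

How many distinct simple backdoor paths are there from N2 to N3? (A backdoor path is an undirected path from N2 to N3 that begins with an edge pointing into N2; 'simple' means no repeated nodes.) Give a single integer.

A backdoor path from N2 to N3 is any simple undirected path whose first edge points into N2 (i.e. leaves N2 via a parent).
Parents of N2: {N1}.
Enumerating:
  P1: N2 <- N1 <- N4 -> N3
  P2: N2 <- N1 -> N3
That exhausts the simple backdoor paths. Count: 2.

2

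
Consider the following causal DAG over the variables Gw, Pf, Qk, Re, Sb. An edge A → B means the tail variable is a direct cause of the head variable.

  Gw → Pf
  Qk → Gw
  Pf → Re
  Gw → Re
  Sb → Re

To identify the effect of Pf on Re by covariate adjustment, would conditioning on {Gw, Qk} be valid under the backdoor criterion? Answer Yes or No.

Backdoor paths from Pf to Re (paths whose first edge points into Pf):
  P1: Pf <- Gw -> Re
Condition 1 (no descendant of Pf in the set): holds — descendants of Pf are {Re}; none are in {Gw, Qk}.
Condition 2 (every backdoor path blocked by {Gw, Qk}):
  P1: blocked at fork node Gw ∈ conditioning set.
{Gw, Qk} satisfies the backdoor criterion.

Yes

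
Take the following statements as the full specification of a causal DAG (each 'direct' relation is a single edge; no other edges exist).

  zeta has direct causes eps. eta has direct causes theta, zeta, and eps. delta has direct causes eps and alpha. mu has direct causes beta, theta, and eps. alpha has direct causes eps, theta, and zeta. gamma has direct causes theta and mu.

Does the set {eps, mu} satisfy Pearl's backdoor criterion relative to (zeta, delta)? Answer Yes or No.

Backdoor paths from zeta to delta (paths whose first edge points into zeta):
  P1: zeta <- eps -> mu <- theta -> alpha -> delta
  P2: zeta <- eps -> mu -> gamma <- theta -> alpha -> delta
  P3: zeta <- eps -> alpha -> delta
  P4: zeta <- eps -> eta <- theta -> alpha -> delta
  P5: zeta <- eps -> delta
Condition 1 (no descendant of zeta in the set): holds — descendants of zeta are {alpha, delta, eta}; none are in {eps, mu}.
Condition 2 (every backdoor path blocked by {eps, mu}):
  P1: blocked at fork node eps ∈ conditioning set.
  P2: blocked at fork node eps ∈ conditioning set.
  P3: blocked at fork node eps ∈ conditioning set.
  P4: blocked at fork node eps ∈ conditioning set.
  P5: blocked at fork node eps ∈ conditioning set.
{eps, mu} satisfies the backdoor criterion.

Yes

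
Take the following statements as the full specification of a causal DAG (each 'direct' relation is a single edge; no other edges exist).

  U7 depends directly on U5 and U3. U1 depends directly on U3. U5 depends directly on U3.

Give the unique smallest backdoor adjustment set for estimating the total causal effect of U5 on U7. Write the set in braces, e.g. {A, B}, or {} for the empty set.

Variables eligible for adjustment (non-descendants of U5, excluding U5 and U7): {U1, U3}.
Backdoor paths from U5 to U7:
  P1: U5 <- U3 -> U7
The empty set is not sufficient: P1 (U5 <- U3 -> U7) has no collider blocking it and no conditioned non-collider, so it is open.
Try {U3}:
  P1: blocked at fork node U3 ∈ conditioning set.
{U3} contains no descendant of U5 and blocks every backdoor path.
No other singleton works — e.g. {U1} leaves P1 open — so {U3} is the unique smallest valid adjustment set.

{U3}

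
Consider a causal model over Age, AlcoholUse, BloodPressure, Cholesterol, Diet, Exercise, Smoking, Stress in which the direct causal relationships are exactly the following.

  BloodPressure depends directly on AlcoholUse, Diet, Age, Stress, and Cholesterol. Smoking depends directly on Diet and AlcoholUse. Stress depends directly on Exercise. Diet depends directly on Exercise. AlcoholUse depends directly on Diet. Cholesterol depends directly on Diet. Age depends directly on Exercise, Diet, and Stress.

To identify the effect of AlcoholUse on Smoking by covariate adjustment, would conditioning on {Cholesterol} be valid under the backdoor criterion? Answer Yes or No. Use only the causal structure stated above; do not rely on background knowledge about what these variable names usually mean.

No

Backdoor paths from AlcoholUse to Smoking (paths whose first edge points into AlcoholUse):
  P1: AlcoholUse <- Diet -> Smoking
Condition 1 (no descendant of AlcoholUse in the set): holds — descendants of AlcoholUse are {BloodPressure, Smoking}; none are in {Cholesterol}.
Condition 2 (every backdoor path blocked by {Cholesterol}):
  P1: open — no interior node is in the conditioning set.
{Cholesterol} does not satisfy the backdoor criterion.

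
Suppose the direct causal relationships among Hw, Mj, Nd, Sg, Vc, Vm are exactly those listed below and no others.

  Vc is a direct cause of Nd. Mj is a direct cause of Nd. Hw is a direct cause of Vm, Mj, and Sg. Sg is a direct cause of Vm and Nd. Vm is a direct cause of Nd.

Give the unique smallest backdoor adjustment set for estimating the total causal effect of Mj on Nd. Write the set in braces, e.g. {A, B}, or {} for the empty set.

Variables eligible for adjustment (non-descendants of Mj, excluding Mj and Nd): {Hw, Sg, Vc, Vm}.
Backdoor paths from Mj to Nd:
  P1: Mj <- Hw -> Sg -> Vm -> Nd
  P2: Mj <- Hw -> Sg -> Nd
  P3: Mj <- Hw -> Vm <- Sg -> Nd
  P4: Mj <- Hw -> Vm -> Nd
The empty set is not sufficient: P1 (Mj <- Hw -> Sg -> Vm -> Nd) has no collider blocking it and no conditioned non-collider, so it is open.
Try {Hw}:
  P1: blocked at fork node Hw ∈ conditioning set.
  P2: blocked at fork node Hw ∈ conditioning set.
  P3: blocked at fork node Hw ∈ conditioning set.
  P4: blocked at fork node Hw ∈ conditioning set.
{Hw} contains no descendant of Mj and blocks every backdoor path.
No other singleton works — e.g. {Vc} leaves P1 open — so {Hw} is the unique smallest valid adjustment set.

{Hw}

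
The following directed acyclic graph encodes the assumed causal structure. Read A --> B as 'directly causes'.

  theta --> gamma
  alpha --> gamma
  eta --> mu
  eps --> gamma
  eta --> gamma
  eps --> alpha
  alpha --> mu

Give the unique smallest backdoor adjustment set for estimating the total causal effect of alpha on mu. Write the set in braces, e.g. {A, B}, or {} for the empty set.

{}

Variables eligible for adjustment (non-descendants of alpha, excluding alpha and mu): {eps, eta, theta}.
Backdoor paths from alpha to mu:
  P1: alpha <- eps -> gamma <- eta -> mu
Each backdoor path contains an unconditioned collider, so every path is already blocked with the empty conditioning set:
  P1: blocked at collider gamma (neither it nor any descendant is in the conditioning set).
The empty set is therefore the unique smallest valid set.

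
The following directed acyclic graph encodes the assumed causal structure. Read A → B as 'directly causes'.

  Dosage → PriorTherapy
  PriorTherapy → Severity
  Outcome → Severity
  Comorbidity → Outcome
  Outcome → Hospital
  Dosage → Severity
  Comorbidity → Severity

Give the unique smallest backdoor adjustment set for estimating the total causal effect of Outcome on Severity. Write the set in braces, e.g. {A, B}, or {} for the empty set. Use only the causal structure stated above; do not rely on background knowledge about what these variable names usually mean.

Variables eligible for adjustment (non-descendants of Outcome, excluding Outcome and Severity): {Comorbidity, Dosage, PriorTherapy}.
Backdoor paths from Outcome to Severity:
  P1: Outcome <- Comorbidity -> Severity
The empty set is not sufficient: P1 (Outcome <- Comorbidity -> Severity) has no collider blocking it and no conditioned non-collider, so it is open.
Try {Comorbidity}:
  P1: blocked at fork node Comorbidity ∈ conditioning set.
{Comorbidity} contains no descendant of Outcome and blocks every backdoor path.
No other singleton works — e.g. {Dosage} leaves P1 open — so {Comorbidity} is the unique smallest valid adjustment set.

{Comorbidity}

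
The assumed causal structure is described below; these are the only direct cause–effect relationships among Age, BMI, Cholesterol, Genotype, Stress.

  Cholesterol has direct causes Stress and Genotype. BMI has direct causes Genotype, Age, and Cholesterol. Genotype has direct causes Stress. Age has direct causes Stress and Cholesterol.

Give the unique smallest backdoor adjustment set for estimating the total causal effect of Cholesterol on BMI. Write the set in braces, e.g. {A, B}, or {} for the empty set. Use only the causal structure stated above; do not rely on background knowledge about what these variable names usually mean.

{Genotype, Stress}

Variables eligible for adjustment (non-descendants of Cholesterol, excluding Cholesterol and BMI): {Genotype, Stress}.
Backdoor paths from Cholesterol to BMI:
  P1: Cholesterol <- Stress -> Genotype -> BMI
  P2: Cholesterol <- Stress -> Age -> BMI
  P3: Cholesterol <- Genotype <- Stress -> Age -> BMI
  P4: Cholesterol <- Genotype -> BMI
The empty set is not sufficient: P1 (Cholesterol <- Stress -> Genotype -> BMI) has no collider blocking it and no conditioned non-collider, so it is open.
Try {Genotype, Stress}:
  P1: blocked at fork node Stress ∈ conditioning set.
  P2: blocked at fork node Stress ∈ conditioning set.
  P3: blocked at chain node Genotype ∈ conditioning set.
  P4: blocked at fork node Genotype ∈ conditioning set.
{Genotype, Stress} contains no descendant of Cholesterol and blocks every backdoor path.
Every element of {Genotype, Stress} is needed (dropping Genotype leaves P4 open; dropping Stress leaves P2 open), so no proper subset is valid.
Among all size-2 subsets of the eligible variables, only {Genotype, Stress} blocks every backdoor path, so it is the unique smallest valid adjustment set.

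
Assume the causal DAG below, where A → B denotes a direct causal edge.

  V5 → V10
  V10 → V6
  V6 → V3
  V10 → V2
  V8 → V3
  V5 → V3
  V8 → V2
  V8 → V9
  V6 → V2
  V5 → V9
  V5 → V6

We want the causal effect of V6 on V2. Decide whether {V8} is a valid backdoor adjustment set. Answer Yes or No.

Backdoor paths from V6 to V2 (paths whose first edge points into V6):
  P1: V6 <- V5 -> V9 <- V8 -> V2
  P2: V6 <- V5 -> V10 -> V2
  P3: V6 <- V5 -> V3 <- V8 -> V2
  P4: V6 <- V10 <- V5 -> V9 <- V8 -> V2
  P5: V6 <- V10 <- V5 -> V3 <- V8 -> V2
  P6: V6 <- V10 -> V2
Condition 1 (no descendant of V6 in the set): holds — descendants of V6 are {V2, V3}; none are in {V8}.
Condition 2 (every backdoor path blocked by {V8}):
  P1: blocked at collider V9 (neither it nor any descendant is in the conditioning set).
  P2: open — no interior node is in the conditioning set.
  P3: blocked at collider V3 (neither it nor any descendant is in the conditioning set).
  P4: blocked at collider V9 (neither it nor any descendant is in the conditioning set).
  P5: blocked at collider V3 (neither it nor any descendant is in the conditioning set).
  P6: open — no interior node is in the conditioning set.
{V8} does not satisfy the backdoor criterion.

No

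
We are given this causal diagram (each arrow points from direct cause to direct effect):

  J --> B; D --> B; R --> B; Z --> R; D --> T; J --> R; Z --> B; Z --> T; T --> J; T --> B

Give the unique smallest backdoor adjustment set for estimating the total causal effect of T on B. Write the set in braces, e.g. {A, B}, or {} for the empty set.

Variables eligible for adjustment (non-descendants of T, excluding T and B): {D, Z}.
Backdoor paths from T to B:
  P1: T <- D -> B
  P2: T <- Z -> R <- J -> B
  P3: T <- Z -> R -> B
  P4: T <- Z -> B
The empty set is not sufficient: P1 (T <- D -> B) has no collider blocking it and no conditioned non-collider, so it is open.
Try {D, Z}:
  P1: blocked at fork node D ∈ conditioning set.
  P2: blocked at fork node Z ∈ conditioning set.
  P3: blocked at fork node Z ∈ conditioning set.
  P4: blocked at fork node Z ∈ conditioning set.
{D, Z} contains no descendant of T and blocks every backdoor path.
Every element of {D, Z} is needed (dropping D leaves P1 open; dropping Z leaves P3 open), so no proper subset is valid.
Among all size-2 subsets of the eligible variables, only {D, Z} blocks every backdoor path, so it is the unique smallest valid adjustment set.

{D, Z}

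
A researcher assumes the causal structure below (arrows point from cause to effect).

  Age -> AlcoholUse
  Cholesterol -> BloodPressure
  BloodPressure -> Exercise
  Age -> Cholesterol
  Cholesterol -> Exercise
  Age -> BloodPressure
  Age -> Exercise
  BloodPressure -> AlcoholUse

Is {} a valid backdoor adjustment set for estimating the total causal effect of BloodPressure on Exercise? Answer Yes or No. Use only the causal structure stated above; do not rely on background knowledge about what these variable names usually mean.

No

Backdoor paths from BloodPressure to Exercise (paths whose first edge points into BloodPressure):
  P1: BloodPressure <- Age -> Cholesterol -> Exercise
  P2: BloodPressure <- Age -> Exercise
  P3: BloodPressure <- Cholesterol <- Age -> Exercise
  P4: BloodPressure <- Cholesterol -> Exercise
Condition 1 (no descendant of BloodPressure in the set): holds — descendants of BloodPressure are {AlcoholUse, Exercise}; none are in {}.
Condition 2 (every backdoor path blocked by {}):
  P1: open — no interior node is in the conditioning set.
  P2: open — no interior node is in the conditioning set.
  P3: open — no interior node is in the conditioning set.
  P4: open — no interior node is in the conditioning set.
{} does not satisfy the backdoor criterion.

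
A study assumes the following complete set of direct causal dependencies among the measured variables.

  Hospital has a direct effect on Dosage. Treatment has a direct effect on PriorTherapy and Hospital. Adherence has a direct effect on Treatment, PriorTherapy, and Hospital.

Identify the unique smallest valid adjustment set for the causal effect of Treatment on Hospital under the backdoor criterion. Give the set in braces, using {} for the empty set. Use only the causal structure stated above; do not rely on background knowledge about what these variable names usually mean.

Variables eligible for adjustment (non-descendants of Treatment, excluding Treatment and Hospital): {Adherence}.
Backdoor paths from Treatment to Hospital:
  P1: Treatment <- Adherence -> Hospital
The empty set is not sufficient: P1 (Treatment <- Adherence -> Hospital) has no collider blocking it and no conditioned non-collider, so it is open.
Try {Adherence}:
  P1: blocked at fork node Adherence ∈ conditioning set.
{Adherence} contains no descendant of Treatment and blocks every backdoor path.
{Adherence} is the unique smallest valid adjustment set.

{Adherence}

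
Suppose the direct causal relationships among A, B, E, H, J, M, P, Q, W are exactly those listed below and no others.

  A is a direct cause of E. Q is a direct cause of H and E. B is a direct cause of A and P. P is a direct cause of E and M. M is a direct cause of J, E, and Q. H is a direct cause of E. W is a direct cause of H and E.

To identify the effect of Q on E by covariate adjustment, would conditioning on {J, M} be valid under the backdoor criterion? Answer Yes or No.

Backdoor paths from Q to E (paths whose first edge points into Q):
  P1: Q <- M <- P <- B -> A -> E
  P2: Q <- M <- P -> E
  P3: Q <- M -> E
Condition 1 (no descendant of Q in the set): holds — descendants of Q are {E, H}; none are in {J, M}.
Condition 2 (every backdoor path blocked by {J, M}):
  P1: blocked at chain node M ∈ conditioning set.
  P2: blocked at chain node M ∈ conditioning set.
  P3: blocked at fork node M ∈ conditioning set.
{J, M} satisfies the backdoor criterion.

Yes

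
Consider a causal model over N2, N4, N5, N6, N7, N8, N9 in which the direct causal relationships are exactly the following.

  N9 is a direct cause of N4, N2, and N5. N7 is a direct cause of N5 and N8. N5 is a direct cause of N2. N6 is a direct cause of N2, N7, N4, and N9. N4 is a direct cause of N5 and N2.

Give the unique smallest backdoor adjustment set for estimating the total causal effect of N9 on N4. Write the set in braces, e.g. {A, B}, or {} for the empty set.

{N6}

Variables eligible for adjustment (non-descendants of N9, excluding N9 and N4): {N6, N7, N8}.
Backdoor paths from N9 to N4:
  P1: N9 <- N6 -> N7 -> N5 <- N4
  P2: N9 <- N6 -> N7 -> N5 -> N2 <- N4
  P3: N9 <- N6 -> N4
  P4: N9 <- N6 -> N2 <- N4
  P5: N9 <- N6 -> N2 <- N5 <- N4
The empty set is not sufficient: P3 (N9 <- N6 -> N4) has no collider blocking it and no conditioned non-collider, so it is open.
Try {N6}:
  P1: blocked at fork node N6 ∈ conditioning set.
  P2: blocked at fork node N6 ∈ conditioning set.
  P3: blocked at fork node N6 ∈ conditioning set.
  P4: blocked at fork node N6 ∈ conditioning set.
  P5: blocked at fork node N6 ∈ conditioning set.
{N6} contains no descendant of N9 and blocks every backdoor path.
No other singleton works — e.g. {N7} leaves P3 open — so {N6} is the unique smallest valid adjustment set.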